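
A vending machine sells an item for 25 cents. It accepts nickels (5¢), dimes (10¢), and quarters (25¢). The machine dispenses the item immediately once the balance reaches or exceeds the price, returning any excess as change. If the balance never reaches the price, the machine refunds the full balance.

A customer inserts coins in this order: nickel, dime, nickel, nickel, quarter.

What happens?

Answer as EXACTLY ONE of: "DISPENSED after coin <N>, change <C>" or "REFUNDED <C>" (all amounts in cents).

Price: 25¢
Coin 1 (nickel, 5¢): balance = 5¢
Coin 2 (dime, 10¢): balance = 15¢
Coin 3 (nickel, 5¢): balance = 20¢
Coin 4 (nickel, 5¢): balance = 25¢
  → balance >= price → DISPENSE, change = 25 - 25 = 0¢

Answer: DISPENSED after coin 4, change 0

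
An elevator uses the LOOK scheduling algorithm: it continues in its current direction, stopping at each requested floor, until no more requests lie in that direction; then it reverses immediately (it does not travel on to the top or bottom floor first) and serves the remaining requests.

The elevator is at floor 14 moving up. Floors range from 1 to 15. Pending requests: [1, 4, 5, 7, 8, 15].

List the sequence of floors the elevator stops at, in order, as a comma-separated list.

Answer: 15, 8, 7, 5, 4, 1

Derivation:
Current: 14, moving UP
Serve above first (ascending): [15]
Then reverse, serve below (descending): [8, 7, 5, 4, 1]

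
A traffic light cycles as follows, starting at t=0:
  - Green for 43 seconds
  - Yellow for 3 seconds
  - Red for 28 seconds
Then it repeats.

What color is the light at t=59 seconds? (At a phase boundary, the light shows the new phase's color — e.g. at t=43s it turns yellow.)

Cycle length = 43 + 3 + 28 = 74s
t = 59, phase_t = 59 mod 74 = 59
59 >= 46 → RED

Answer: red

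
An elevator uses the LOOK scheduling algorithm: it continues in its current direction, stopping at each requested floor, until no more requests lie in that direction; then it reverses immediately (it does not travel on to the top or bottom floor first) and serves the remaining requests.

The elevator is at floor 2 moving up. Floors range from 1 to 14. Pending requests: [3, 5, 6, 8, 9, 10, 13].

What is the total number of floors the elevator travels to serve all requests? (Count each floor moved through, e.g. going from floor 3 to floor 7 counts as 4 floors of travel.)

Start at floor 2 moving up, LOOK stop order: [3, 5, 6, 8, 9, 10, 13]
  2 → 3: |3-2| = 1, total = 1
  3 → 5: |5-3| = 2, total = 3
  5 → 6: |6-5| = 1, total = 4
  6 → 8: |8-6| = 2, total = 6
  8 → 9: |9-8| = 1, total = 7
  9 → 10: |10-9| = 1, total = 8
  10 → 13: |13-10| = 3, total = 11

Answer: 11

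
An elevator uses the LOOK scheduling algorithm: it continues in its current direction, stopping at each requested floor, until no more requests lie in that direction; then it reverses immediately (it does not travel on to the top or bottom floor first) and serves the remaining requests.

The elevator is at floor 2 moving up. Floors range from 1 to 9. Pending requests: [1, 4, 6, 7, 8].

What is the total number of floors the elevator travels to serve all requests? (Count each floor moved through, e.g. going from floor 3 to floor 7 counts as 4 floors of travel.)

Answer: 13

Derivation:
Start at floor 2 moving up, LOOK stop order: [4, 6, 7, 8, 1]
  2 → 4: |4-2| = 2, total = 2
  4 → 6: |6-4| = 2, total = 4
  6 → 7: |7-6| = 1, total = 5
  7 → 8: |8-7| = 1, total = 6
  8 → 1: |1-8| = 7, total = 13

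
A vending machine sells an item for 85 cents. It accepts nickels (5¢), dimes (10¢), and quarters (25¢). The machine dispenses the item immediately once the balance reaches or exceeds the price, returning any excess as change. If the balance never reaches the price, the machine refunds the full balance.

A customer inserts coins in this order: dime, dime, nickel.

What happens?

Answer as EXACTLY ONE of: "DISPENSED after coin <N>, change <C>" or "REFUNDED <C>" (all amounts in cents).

Answer: REFUNDED 25

Derivation:
Price: 85¢
Coin 1 (dime, 10¢): balance = 10¢
Coin 2 (dime, 10¢): balance = 20¢
Coin 3 (nickel, 5¢): balance = 25¢
All coins inserted, balance 25¢ < price 85¢ → REFUND 25¢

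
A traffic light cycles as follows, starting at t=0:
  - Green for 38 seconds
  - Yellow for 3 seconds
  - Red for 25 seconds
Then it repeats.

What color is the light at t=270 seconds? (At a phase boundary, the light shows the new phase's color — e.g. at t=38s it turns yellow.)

Cycle length = 38 + 3 + 25 = 66s
t = 270, phase_t = 270 mod 66 = 6
6 < 38 (green end) → GREEN

Answer: green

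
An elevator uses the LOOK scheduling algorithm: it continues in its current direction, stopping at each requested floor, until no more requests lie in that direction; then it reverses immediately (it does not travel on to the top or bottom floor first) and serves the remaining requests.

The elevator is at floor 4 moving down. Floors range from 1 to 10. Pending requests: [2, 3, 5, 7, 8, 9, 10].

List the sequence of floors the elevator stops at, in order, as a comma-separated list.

Current: 4, moving DOWN
Serve below first (descending): [3, 2]
Then reverse, serve above (ascending): [5, 7, 8, 9, 10]

Answer: 3, 2, 5, 7, 8, 9, 10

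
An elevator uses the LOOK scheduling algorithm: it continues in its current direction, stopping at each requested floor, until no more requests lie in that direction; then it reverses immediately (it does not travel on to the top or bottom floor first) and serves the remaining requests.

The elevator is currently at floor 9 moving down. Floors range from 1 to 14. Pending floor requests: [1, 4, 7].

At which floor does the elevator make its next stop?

Current floor: 9, direction: down
Requests above: []
Requests below: [1, 4, 7]
Moving down and requests lie below → nearest below is max([1, 4, 7]) = 7

Answer: 7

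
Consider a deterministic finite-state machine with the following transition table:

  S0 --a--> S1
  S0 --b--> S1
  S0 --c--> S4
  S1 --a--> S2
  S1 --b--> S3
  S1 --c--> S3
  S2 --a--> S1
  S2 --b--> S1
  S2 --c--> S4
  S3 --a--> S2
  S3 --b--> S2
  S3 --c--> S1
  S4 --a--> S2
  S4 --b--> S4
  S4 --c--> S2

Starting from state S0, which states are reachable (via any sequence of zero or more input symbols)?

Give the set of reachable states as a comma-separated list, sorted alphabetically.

Answer: S0, S1, S2, S3, S4

Derivation:
BFS from S0:
  visit S0: S0--a-->S1 (new), S0--b-->S1 (seen), S0--c-->S4 (new)
  visit S1: S1--a-->S2 (new), S1--b-->S3 (new), S1--c-->S3 (seen)
  visit S4: S4--a-->S2 (seen), S4--b-->S4 (seen), S4--c-->S2 (seen)
  visit S2: S2--a-->S1 (seen), S2--b-->S1 (seen), S2--c-->S4 (seen)
  visit S3: S3--a-->S2 (seen), S3--b-->S2 (seen), S3--c-->S1 (seen)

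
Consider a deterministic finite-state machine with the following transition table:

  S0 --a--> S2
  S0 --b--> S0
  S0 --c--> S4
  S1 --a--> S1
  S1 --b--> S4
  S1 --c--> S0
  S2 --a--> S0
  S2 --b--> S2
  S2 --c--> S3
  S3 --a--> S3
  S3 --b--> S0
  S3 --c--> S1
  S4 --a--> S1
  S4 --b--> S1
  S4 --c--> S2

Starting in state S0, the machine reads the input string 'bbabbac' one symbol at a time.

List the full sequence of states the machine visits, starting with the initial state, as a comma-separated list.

Answer: S0, S0, S0, S2, S2, S2, S0, S4

Derivation:
Start: S0
  read 'b': S0 --b--> S0
  read 'b': S0 --b--> S0
  read 'a': S0 --a--> S2
  read 'b': S2 --b--> S2
  read 'b': S2 --b--> S2
  read 'a': S2 --a--> S0
  read 'c': S0 --c--> S4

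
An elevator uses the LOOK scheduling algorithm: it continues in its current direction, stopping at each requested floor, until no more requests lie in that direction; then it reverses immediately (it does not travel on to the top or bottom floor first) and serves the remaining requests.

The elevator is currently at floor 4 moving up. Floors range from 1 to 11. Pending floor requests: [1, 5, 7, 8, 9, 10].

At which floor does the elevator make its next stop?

Answer: 5

Derivation:
Current floor: 4, direction: up
Requests above: [5, 7, 8, 9, 10]
Requests below: [1]
Moving up and requests lie above → nearest above is min([5, 7, 8, 9, 10]) = 5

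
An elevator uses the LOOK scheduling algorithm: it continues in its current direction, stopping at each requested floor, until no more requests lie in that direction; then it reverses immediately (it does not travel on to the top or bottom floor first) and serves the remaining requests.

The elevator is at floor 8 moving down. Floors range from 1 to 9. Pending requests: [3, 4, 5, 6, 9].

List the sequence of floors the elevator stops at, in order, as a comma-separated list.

Current: 8, moving DOWN
Serve below first (descending): [6, 5, 4, 3]
Then reverse, serve above (ascending): [9]

Answer: 6, 5, 4, 3, 9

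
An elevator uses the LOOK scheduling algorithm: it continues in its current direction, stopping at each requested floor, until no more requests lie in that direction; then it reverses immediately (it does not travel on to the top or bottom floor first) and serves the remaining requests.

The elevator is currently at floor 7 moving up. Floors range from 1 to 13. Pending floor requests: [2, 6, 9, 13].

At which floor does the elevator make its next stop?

Answer: 9

Derivation:
Current floor: 7, direction: up
Requests above: [9, 13]
Requests below: [2, 6]
Moving up and requests lie above → nearest above is min([9, 13]) = 9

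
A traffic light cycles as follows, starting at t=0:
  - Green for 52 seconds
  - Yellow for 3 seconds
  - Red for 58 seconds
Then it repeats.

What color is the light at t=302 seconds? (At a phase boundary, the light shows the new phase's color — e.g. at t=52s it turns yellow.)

Answer: red

Derivation:
Cycle length = 52 + 3 + 58 = 113s
t = 302, phase_t = 302 mod 113 = 76
76 >= 55 → RED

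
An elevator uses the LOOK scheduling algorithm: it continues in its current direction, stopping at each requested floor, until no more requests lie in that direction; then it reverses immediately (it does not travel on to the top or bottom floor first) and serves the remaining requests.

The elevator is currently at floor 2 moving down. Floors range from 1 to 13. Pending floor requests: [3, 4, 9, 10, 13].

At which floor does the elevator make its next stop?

Answer: 3

Derivation:
Current floor: 2, direction: down
Requests above: [3, 4, 9, 10, 13]
Requests below: []
Moving down but no requests below → reverse; nearest above is min([3, 4, 9, 10, 13]) = 3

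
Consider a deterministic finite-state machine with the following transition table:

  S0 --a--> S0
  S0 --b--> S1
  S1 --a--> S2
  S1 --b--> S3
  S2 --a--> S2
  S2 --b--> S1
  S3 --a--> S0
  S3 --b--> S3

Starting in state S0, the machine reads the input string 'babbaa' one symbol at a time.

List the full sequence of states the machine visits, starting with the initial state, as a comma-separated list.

Answer: S0, S1, S2, S1, S3, S0, S0

Derivation:
Start: S0
  read 'b': S0 --b--> S1
  read 'a': S1 --a--> S2
  read 'b': S2 --b--> S1
  read 'b': S1 --b--> S3
  read 'a': S3 --a--> S0
  read 'a': S0 --a--> S0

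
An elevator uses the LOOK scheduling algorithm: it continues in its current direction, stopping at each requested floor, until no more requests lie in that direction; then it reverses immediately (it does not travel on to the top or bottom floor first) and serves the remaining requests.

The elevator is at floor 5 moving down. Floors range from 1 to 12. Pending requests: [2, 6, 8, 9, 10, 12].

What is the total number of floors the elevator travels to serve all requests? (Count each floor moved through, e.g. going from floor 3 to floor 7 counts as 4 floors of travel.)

Answer: 13

Derivation:
Start at floor 5 moving down, LOOK stop order: [2, 6, 8, 9, 10, 12]
  5 → 2: |2-5| = 3, total = 3
  2 → 6: |6-2| = 4, total = 7
  6 → 8: |8-6| = 2, total = 9
  8 → 9: |9-8| = 1, total = 10
  9 → 10: |10-9| = 1, total = 11
  10 → 12: |12-10| = 2, total = 13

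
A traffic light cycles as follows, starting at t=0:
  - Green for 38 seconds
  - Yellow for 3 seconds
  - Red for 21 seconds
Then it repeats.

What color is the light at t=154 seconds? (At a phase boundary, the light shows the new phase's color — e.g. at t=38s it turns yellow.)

Cycle length = 38 + 3 + 21 = 62s
t = 154, phase_t = 154 mod 62 = 30
30 < 38 (green end) → GREEN

Answer: green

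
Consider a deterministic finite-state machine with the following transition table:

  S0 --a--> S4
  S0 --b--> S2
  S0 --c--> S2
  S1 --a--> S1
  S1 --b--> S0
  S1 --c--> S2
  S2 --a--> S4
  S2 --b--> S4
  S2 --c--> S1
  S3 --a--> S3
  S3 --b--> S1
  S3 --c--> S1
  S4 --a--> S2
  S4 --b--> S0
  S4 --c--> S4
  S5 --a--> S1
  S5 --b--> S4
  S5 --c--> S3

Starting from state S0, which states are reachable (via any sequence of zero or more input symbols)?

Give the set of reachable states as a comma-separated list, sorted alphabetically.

BFS from S0:
  visit S0: S0--a-->S4 (new), S0--b-->S2 (new), S0--c-->S2 (seen)
  visit S4: S4--a-->S2 (seen), S4--b-->S0 (seen), S4--c-->S4 (seen)
  visit S2: S2--a-->S4 (seen), S2--b-->S4 (seen), S2--c-->S1 (new)
  visit S1: S1--a-->S1 (seen), S1--b-->S0 (seen), S1--c-->S2 (seen)

Answer: S0, S1, S2, S4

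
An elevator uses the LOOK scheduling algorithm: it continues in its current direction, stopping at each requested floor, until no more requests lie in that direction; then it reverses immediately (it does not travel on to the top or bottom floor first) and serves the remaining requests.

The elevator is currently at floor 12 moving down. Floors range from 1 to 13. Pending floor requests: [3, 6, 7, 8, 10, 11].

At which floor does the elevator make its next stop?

Current floor: 12, direction: down
Requests above: []
Requests below: [3, 6, 7, 8, 10, 11]
Moving down and requests lie below → nearest below is max([3, 6, 7, 8, 10, 11]) = 11

Answer: 11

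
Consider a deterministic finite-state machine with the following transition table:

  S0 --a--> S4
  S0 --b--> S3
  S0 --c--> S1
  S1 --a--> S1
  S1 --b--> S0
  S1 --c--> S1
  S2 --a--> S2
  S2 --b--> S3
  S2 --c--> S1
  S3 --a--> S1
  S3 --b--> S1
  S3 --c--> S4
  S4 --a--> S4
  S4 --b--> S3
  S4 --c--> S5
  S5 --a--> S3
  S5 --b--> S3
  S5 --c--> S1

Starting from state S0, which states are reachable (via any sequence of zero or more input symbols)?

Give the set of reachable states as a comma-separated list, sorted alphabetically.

Answer: S0, S1, S3, S4, S5

Derivation:
BFS from S0:
  visit S0: S0--a-->S4 (new), S0--b-->S3 (new), S0--c-->S1 (new)
  visit S4: S4--a-->S4 (seen), S4--b-->S3 (seen), S4--c-->S5 (new)
  visit S3: S3--a-->S1 (seen), S3--b-->S1 (seen), S3--c-->S4 (seen)
  visit S1: S1--a-->S1 (seen), S1--b-->S0 (seen), S1--c-->S1 (seen)
  visit S5: S5--a-->S3 (seen), S5--b-->S3 (seen), S5--c-->S1 (seen)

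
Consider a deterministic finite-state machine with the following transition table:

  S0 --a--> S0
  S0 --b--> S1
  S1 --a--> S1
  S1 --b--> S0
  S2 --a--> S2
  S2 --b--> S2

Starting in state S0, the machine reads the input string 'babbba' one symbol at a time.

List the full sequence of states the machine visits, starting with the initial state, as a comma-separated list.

Start: S0
  read 'b': S0 --b--> S1
  read 'a': S1 --a--> S1
  read 'b': S1 --b--> S0
  read 'b': S0 --b--> S1
  read 'b': S1 --b--> S0
  read 'a': S0 --a--> S0

Answer: S0, S1, S1, S0, S1, S0, S0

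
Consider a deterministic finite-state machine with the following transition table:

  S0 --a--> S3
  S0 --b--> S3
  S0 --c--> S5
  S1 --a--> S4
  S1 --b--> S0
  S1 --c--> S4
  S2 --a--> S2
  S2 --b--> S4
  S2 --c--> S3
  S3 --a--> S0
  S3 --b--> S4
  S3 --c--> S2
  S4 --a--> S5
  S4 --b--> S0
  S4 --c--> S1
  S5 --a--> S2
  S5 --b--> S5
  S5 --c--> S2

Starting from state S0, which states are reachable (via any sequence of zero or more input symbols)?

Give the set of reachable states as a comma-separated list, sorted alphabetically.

BFS from S0:
  visit S0: S0--a-->S3 (new), S0--b-->S3 (seen), S0--c-->S5 (new)
  visit S3: S3--a-->S0 (seen), S3--b-->S4 (new), S3--c-->S2 (new)
  visit S5: S5--a-->S2 (seen), S5--b-->S5 (seen), S5--c-->S2 (seen)
  visit S4: S4--a-->S5 (seen), S4--b-->S0 (seen), S4--c-->S1 (new)
  visit S2: S2--a-->S2 (seen), S2--b-->S4 (seen), S2--c-->S3 (seen)
  visit S1: S1--a-->S4 (seen), S1--b-->S0 (seen), S1--c-->S4 (seen)

Answer: S0, S1, S2, S3, S4, S5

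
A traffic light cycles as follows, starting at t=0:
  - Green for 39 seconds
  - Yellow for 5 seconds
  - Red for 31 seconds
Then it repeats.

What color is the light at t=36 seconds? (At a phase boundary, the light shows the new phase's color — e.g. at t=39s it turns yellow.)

Cycle length = 39 + 5 + 31 = 75s
t = 36, phase_t = 36 mod 75 = 36
36 < 39 (green end) → GREEN

Answer: green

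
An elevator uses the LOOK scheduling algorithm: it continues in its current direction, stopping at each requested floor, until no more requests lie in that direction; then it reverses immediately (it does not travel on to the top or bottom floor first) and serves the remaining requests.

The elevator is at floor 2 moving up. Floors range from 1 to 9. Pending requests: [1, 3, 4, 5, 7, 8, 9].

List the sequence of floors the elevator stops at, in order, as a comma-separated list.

Answer: 3, 4, 5, 7, 8, 9, 1

Derivation:
Current: 2, moving UP
Serve above first (ascending): [3, 4, 5, 7, 8, 9]
Then reverse, serve below (descending): [1]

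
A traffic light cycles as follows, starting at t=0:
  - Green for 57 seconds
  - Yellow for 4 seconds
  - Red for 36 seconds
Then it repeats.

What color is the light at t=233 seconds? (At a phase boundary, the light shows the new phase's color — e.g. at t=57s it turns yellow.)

Answer: green

Derivation:
Cycle length = 57 + 4 + 36 = 97s
t = 233, phase_t = 233 mod 97 = 39
39 < 57 (green end) → GREEN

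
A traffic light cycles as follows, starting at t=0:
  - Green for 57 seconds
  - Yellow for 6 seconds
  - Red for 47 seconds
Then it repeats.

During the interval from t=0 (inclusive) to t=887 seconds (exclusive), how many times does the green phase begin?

Answer: 9

Derivation:
Cycle = 57+6+47 = 110s
green phase starts at t = k*110 + 0 for k=0,1,2,...
Need k*110+0 < 887 → k < 8.064
k ∈ {0, ..., 8} → 9 starts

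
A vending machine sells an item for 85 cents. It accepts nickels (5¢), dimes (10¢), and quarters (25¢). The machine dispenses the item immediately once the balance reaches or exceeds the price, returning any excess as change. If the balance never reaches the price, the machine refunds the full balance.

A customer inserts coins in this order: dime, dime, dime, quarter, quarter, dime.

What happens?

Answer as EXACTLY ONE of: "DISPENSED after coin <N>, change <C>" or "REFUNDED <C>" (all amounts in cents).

Price: 85¢
Coin 1 (dime, 10¢): balance = 10¢
Coin 2 (dime, 10¢): balance = 20¢
Coin 3 (dime, 10¢): balance = 30¢
Coin 4 (quarter, 25¢): balance = 55¢
Coin 5 (quarter, 25¢): balance = 80¢
Coin 6 (dime, 10¢): balance = 90¢
  → balance >= price → DISPENSE, change = 90 - 85 = 5¢

Answer: DISPENSED after coin 6, change 5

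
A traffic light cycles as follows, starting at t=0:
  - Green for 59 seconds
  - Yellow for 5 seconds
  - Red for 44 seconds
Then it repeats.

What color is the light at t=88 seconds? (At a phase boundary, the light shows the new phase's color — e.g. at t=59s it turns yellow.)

Answer: red

Derivation:
Cycle length = 59 + 5 + 44 = 108s
t = 88, phase_t = 88 mod 108 = 88
88 >= 64 → RED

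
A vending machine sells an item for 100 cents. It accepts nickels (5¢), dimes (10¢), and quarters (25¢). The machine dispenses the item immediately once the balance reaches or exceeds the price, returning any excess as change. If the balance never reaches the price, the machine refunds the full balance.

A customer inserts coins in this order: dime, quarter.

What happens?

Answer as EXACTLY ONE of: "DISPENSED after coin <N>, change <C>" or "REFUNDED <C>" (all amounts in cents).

Answer: REFUNDED 35

Derivation:
Price: 100¢
Coin 1 (dime, 10¢): balance = 10¢
Coin 2 (quarter, 25¢): balance = 35¢
All coins inserted, balance 35¢ < price 100¢ → REFUND 35¢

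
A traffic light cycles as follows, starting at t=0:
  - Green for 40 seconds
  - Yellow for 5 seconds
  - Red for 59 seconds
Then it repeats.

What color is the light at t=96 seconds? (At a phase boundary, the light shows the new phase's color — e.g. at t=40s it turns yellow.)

Answer: red

Derivation:
Cycle length = 40 + 5 + 59 = 104s
t = 96, phase_t = 96 mod 104 = 96
96 >= 45 → RED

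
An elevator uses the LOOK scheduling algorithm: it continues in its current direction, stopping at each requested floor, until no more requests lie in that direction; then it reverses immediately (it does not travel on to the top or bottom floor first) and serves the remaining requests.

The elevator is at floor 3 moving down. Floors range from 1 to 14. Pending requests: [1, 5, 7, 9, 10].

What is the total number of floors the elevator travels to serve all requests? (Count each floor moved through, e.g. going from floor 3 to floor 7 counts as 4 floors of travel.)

Start at floor 3 moving down, LOOK stop order: [1, 5, 7, 9, 10]
  3 → 1: |1-3| = 2, total = 2
  1 → 5: |5-1| = 4, total = 6
  5 → 7: |7-5| = 2, total = 8
  7 → 9: |9-7| = 2, total = 10
  9 → 10: |10-9| = 1, total = 11

Answer: 11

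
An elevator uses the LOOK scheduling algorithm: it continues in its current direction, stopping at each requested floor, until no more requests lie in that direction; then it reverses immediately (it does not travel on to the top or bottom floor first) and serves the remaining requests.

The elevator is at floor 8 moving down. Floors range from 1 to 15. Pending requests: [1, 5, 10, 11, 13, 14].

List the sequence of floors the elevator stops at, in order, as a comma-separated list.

Current: 8, moving DOWN
Serve below first (descending): [5, 1]
Then reverse, serve above (ascending): [10, 11, 13, 14]

Answer: 5, 1, 10, 11, 13, 14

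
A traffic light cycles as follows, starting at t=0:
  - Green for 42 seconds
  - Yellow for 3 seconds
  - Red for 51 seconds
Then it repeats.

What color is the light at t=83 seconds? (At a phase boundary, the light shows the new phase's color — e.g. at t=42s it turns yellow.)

Answer: red

Derivation:
Cycle length = 42 + 3 + 51 = 96s
t = 83, phase_t = 83 mod 96 = 83
83 >= 45 → RED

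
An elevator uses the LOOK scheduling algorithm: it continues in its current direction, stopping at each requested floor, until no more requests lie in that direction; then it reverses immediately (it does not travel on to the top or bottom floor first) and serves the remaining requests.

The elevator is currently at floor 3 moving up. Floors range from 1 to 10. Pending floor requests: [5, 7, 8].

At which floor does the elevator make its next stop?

Answer: 5

Derivation:
Current floor: 3, direction: up
Requests above: [5, 7, 8]
Requests below: []
Moving up and requests lie above → nearest above is min([5, 7, 8]) = 5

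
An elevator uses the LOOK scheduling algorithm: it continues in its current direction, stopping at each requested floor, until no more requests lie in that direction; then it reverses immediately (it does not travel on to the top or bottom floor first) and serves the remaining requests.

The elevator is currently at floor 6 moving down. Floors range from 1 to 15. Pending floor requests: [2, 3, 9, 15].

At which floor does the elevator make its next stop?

Current floor: 6, direction: down
Requests above: [9, 15]
Requests below: [2, 3]
Moving down and requests lie below → nearest below is max([2, 3]) = 3

Answer: 3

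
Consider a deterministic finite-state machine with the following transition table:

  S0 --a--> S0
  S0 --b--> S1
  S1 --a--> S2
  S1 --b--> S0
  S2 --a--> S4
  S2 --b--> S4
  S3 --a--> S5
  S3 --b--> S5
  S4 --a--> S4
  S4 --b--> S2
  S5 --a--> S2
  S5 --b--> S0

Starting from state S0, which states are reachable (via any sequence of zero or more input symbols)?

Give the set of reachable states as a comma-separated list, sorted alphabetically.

BFS from S0:
  visit S0: S0--a-->S0 (seen), S0--b-->S1 (new)
  visit S1: S1--a-->S2 (new), S1--b-->S0 (seen)
  visit S2: S2--a-->S4 (new), S2--b-->S4 (seen)
  visit S4: S4--a-->S4 (seen), S4--b-->S2 (seen)

Answer: S0, S1, S2, S4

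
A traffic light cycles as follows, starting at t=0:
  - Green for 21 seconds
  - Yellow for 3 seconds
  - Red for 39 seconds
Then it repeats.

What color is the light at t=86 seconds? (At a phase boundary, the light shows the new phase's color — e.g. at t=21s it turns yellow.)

Cycle length = 21 + 3 + 39 = 63s
t = 86, phase_t = 86 mod 63 = 23
21 <= 23 < 24 (yellow end) → YELLOW

Answer: yellow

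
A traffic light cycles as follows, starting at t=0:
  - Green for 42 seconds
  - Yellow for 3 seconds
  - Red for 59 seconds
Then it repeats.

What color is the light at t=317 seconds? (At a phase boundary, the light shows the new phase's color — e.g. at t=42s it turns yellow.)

Answer: green

Derivation:
Cycle length = 42 + 3 + 59 = 104s
t = 317, phase_t = 317 mod 104 = 5
5 < 42 (green end) → GREEN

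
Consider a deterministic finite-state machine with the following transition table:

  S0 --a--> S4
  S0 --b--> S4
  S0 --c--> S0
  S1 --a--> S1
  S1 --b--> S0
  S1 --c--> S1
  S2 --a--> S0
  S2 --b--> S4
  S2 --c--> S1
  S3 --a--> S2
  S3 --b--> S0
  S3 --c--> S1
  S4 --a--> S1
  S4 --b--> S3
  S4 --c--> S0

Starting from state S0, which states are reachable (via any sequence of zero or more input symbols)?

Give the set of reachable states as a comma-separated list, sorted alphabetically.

BFS from S0:
  visit S0: S0--a-->S4 (new), S0--b-->S4 (seen), S0--c-->S0 (seen)
  visit S4: S4--a-->S1 (new), S4--b-->S3 (new), S4--c-->S0 (seen)
  visit S1: S1--a-->S1 (seen), S1--b-->S0 (seen), S1--c-->S1 (seen)
  visit S3: S3--a-->S2 (new), S3--b-->S0 (seen), S3--c-->S1 (seen)
  visit S2: S2--a-->S0 (seen), S2--b-->S4 (seen), S2--c-->S1 (seen)

Answer: S0, S1, S2, S3, S4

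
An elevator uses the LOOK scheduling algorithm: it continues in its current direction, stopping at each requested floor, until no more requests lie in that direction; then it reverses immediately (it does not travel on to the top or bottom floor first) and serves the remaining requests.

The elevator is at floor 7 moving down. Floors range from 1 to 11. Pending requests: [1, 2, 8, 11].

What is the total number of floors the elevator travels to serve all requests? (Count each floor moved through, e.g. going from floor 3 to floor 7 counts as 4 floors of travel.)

Start at floor 7 moving down, LOOK stop order: [2, 1, 8, 11]
  7 → 2: |2-7| = 5, total = 5
  2 → 1: |1-2| = 1, total = 6
  1 → 8: |8-1| = 7, total = 13
  8 → 11: |11-8| = 3, total = 16

Answer: 16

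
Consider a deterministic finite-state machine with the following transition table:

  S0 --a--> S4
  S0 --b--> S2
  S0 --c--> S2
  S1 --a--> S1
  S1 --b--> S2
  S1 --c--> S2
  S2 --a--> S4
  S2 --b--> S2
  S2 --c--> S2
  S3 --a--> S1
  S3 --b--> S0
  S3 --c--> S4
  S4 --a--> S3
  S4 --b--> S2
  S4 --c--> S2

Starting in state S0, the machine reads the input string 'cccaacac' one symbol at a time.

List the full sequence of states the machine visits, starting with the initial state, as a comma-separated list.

Start: S0
  read 'c': S0 --c--> S2
  read 'c': S2 --c--> S2
  read 'c': S2 --c--> S2
  read 'a': S2 --a--> S4
  read 'a': S4 --a--> S3
  read 'c': S3 --c--> S4
  read 'a': S4 --a--> S3
  read 'c': S3 --c--> S4

Answer: S0, S2, S2, S2, S4, S3, S4, S3, S4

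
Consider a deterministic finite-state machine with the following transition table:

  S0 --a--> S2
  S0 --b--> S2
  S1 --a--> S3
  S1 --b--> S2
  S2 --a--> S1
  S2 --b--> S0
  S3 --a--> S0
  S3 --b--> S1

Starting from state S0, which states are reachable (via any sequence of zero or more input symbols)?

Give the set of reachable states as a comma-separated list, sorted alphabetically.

Answer: S0, S1, S2, S3

Derivation:
BFS from S0:
  visit S0: S0--a-->S2 (new), S0--b-->S2 (seen)
  visit S2: S2--a-->S1 (new), S2--b-->S0 (seen)
  visit S1: S1--a-->S3 (new), S1--b-->S2 (seen)
  visit S3: S3--a-->S0 (seen), S3--b-->S1 (seen)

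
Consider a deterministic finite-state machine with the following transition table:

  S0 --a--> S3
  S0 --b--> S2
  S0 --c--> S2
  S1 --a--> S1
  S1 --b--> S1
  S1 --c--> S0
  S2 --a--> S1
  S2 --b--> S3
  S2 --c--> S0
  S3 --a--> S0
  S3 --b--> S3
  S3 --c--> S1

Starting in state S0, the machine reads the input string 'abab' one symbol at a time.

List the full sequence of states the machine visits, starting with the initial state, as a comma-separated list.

Answer: S0, S3, S3, S0, S2

Derivation:
Start: S0
  read 'a': S0 --a--> S3
  read 'b': S3 --b--> S3
  read 'a': S3 --a--> S0
  read 'b': S0 --b--> S2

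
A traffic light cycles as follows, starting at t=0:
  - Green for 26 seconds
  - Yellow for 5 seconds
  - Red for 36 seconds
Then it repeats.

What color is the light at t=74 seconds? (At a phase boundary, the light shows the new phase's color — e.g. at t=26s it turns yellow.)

Cycle length = 26 + 5 + 36 = 67s
t = 74, phase_t = 74 mod 67 = 7
7 < 26 (green end) → GREEN

Answer: green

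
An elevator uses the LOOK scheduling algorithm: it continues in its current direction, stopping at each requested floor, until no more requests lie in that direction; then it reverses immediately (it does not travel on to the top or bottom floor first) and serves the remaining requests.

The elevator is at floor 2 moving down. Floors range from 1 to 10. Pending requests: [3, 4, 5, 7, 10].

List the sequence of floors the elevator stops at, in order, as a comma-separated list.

Current: 2, moving DOWN
Serve below first (descending): []
Then reverse, serve above (ascending): [3, 4, 5, 7, 10]

Answer: 3, 4, 5, 7, 10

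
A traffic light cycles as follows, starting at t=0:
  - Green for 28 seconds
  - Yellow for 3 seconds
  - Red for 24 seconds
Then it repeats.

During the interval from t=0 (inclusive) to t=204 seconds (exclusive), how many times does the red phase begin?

Cycle = 28+3+24 = 55s
red phase starts at t = k*55 + 31 for k=0,1,2,...
Need k*55+31 < 204 → k < 3.145
k ∈ {0, ..., 3} → 4 starts

Answer: 4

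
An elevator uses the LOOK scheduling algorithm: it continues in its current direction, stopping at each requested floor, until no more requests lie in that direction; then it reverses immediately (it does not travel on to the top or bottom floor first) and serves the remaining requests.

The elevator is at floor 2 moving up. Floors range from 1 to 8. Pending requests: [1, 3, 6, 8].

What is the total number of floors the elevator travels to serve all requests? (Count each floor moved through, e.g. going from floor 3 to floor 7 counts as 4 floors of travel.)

Start at floor 2 moving up, LOOK stop order: [3, 6, 8, 1]
  2 → 3: |3-2| = 1, total = 1
  3 → 6: |6-3| = 3, total = 4
  6 → 8: |8-6| = 2, total = 6
  8 → 1: |1-8| = 7, total = 13

Answer: 13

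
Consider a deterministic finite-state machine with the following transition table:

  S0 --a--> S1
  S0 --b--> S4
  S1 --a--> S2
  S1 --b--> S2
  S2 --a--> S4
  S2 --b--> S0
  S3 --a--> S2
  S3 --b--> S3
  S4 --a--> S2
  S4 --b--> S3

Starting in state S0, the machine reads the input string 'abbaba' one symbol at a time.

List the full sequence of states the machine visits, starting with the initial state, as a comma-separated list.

Start: S0
  read 'a': S0 --a--> S1
  read 'b': S1 --b--> S2
  read 'b': S2 --b--> S0
  read 'a': S0 --a--> S1
  read 'b': S1 --b--> S2
  read 'a': S2 --a--> S4

Answer: S0, S1, S2, S0, S1, S2, S4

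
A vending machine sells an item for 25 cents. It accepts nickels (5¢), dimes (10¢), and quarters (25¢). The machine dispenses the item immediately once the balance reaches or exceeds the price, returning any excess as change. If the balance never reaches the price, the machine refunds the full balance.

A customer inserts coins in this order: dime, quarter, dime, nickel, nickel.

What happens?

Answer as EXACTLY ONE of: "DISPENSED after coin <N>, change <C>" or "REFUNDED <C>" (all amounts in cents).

Answer: DISPENSED after coin 2, change 10

Derivation:
Price: 25¢
Coin 1 (dime, 10¢): balance = 10¢
Coin 2 (quarter, 25¢): balance = 35¢
  → balance >= price → DISPENSE, change = 35 - 25 = 10¢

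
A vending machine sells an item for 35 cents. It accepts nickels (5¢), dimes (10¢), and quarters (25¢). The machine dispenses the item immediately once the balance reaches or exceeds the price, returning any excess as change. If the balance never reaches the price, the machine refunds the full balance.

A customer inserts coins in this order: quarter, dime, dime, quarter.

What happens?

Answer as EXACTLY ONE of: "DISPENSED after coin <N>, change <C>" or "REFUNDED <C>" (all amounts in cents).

Answer: DISPENSED after coin 2, change 0

Derivation:
Price: 35¢
Coin 1 (quarter, 25¢): balance = 25¢
Coin 2 (dime, 10¢): balance = 35¢
  → balance >= price → DISPENSE, change = 35 - 35 = 0¢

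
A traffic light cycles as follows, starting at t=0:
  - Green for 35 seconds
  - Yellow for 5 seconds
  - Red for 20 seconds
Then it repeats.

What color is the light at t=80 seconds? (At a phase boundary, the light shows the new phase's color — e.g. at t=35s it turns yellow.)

Answer: green

Derivation:
Cycle length = 35 + 5 + 20 = 60s
t = 80, phase_t = 80 mod 60 = 20
20 < 35 (green end) → GREEN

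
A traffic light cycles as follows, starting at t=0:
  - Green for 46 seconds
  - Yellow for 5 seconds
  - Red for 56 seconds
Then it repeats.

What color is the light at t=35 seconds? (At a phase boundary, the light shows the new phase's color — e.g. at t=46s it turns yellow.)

Cycle length = 46 + 5 + 56 = 107s
t = 35, phase_t = 35 mod 107 = 35
35 < 46 (green end) → GREEN

Answer: green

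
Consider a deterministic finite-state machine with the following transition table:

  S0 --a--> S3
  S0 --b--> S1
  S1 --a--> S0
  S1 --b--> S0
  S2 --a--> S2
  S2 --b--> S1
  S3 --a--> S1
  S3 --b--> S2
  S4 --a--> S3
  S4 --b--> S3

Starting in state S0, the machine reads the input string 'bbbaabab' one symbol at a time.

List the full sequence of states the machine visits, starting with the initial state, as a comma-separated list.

Answer: S0, S1, S0, S1, S0, S3, S2, S2, S1

Derivation:
Start: S0
  read 'b': S0 --b--> S1
  read 'b': S1 --b--> S0
  read 'b': S0 --b--> S1
  read 'a': S1 --a--> S0
  read 'a': S0 --a--> S3
  read 'b': S3 --b--> S2
  read 'a': S2 --a--> S2
  read 'b': S2 --b--> S1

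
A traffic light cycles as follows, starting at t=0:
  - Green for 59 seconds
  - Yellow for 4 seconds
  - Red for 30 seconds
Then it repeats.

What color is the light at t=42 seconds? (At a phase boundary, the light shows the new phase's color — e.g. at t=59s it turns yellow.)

Answer: green

Derivation:
Cycle length = 59 + 4 + 30 = 93s
t = 42, phase_t = 42 mod 93 = 42
42 < 59 (green end) → GREEN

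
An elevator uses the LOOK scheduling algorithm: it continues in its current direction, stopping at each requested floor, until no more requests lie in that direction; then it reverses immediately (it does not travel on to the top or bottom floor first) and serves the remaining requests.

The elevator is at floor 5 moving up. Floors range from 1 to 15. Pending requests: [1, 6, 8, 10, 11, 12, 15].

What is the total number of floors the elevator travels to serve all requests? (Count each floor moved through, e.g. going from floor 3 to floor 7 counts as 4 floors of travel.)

Answer: 24

Derivation:
Start at floor 5 moving up, LOOK stop order: [6, 8, 10, 11, 12, 15, 1]
  5 → 6: |6-5| = 1, total = 1
  6 → 8: |8-6| = 2, total = 3
  8 → 10: |10-8| = 2, total = 5
  10 → 11: |11-10| = 1, total = 6
  11 → 12: |12-11| = 1, total = 7
  12 → 15: |15-12| = 3, total = 10
  15 → 1: |1-15| = 14, total = 24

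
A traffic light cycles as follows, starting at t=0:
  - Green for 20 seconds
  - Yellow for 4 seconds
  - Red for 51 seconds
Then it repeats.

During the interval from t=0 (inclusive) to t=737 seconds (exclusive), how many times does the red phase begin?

Cycle = 20+4+51 = 75s
red phase starts at t = k*75 + 24 for k=0,1,2,...
Need k*75+24 < 737 → k < 9.507
k ∈ {0, ..., 9} → 10 starts

Answer: 10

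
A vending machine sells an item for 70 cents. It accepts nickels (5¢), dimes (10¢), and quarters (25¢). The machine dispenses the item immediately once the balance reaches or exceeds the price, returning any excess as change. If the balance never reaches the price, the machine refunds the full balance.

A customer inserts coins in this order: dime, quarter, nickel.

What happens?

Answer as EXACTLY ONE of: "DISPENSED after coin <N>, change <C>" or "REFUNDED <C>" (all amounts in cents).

Price: 70¢
Coin 1 (dime, 10¢): balance = 10¢
Coin 2 (quarter, 25¢): balance = 35¢
Coin 3 (nickel, 5¢): balance = 40¢
All coins inserted, balance 40¢ < price 70¢ → REFUND 40¢

Answer: REFUNDED 40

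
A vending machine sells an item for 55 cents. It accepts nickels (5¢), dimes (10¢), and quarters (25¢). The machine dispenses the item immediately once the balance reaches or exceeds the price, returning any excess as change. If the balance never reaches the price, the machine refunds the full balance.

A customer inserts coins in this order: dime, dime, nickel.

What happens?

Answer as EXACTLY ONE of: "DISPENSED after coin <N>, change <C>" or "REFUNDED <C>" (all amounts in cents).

Answer: REFUNDED 25

Derivation:
Price: 55¢
Coin 1 (dime, 10¢): balance = 10¢
Coin 2 (dime, 10¢): balance = 20¢
Coin 3 (nickel, 5¢): balance = 25¢
All coins inserted, balance 25¢ < price 55¢ → REFUND 25¢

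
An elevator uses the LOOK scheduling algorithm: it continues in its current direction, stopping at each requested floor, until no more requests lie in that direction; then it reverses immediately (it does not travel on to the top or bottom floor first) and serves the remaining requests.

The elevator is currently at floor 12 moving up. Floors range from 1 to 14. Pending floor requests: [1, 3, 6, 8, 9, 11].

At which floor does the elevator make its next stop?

Current floor: 12, direction: up
Requests above: []
Requests below: [1, 3, 6, 8, 9, 11]
Moving up but no requests above → reverse; nearest below is max([1, 3, 6, 8, 9, 11]) = 11

Answer: 11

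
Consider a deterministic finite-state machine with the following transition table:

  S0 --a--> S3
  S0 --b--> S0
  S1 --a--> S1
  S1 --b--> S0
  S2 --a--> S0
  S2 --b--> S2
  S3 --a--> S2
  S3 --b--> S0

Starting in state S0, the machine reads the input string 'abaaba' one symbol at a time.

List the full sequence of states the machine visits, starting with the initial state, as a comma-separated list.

Answer: S0, S3, S0, S3, S2, S2, S0

Derivation:
Start: S0
  read 'a': S0 --a--> S3
  read 'b': S3 --b--> S0
  read 'a': S0 --a--> S3
  read 'a': S3 --a--> S2
  read 'b': S2 --b--> S2
  read 'a': S2 --a--> S0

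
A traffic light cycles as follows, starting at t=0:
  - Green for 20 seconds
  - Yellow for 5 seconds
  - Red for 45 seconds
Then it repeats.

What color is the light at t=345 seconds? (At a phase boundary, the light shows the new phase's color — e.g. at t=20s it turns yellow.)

Cycle length = 20 + 5 + 45 = 70s
t = 345, phase_t = 345 mod 70 = 65
65 >= 25 → RED

Answer: red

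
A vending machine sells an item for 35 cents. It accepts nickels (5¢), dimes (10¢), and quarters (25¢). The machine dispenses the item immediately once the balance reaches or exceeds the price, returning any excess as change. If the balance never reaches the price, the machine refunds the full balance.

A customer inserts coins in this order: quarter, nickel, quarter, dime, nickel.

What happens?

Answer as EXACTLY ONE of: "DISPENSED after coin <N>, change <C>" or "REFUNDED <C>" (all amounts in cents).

Answer: DISPENSED after coin 3, change 20

Derivation:
Price: 35¢
Coin 1 (quarter, 25¢): balance = 25¢
Coin 2 (nickel, 5¢): balance = 30¢
Coin 3 (quarter, 25¢): balance = 55¢
  → balance >= price → DISPENSE, change = 55 - 35 = 20¢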